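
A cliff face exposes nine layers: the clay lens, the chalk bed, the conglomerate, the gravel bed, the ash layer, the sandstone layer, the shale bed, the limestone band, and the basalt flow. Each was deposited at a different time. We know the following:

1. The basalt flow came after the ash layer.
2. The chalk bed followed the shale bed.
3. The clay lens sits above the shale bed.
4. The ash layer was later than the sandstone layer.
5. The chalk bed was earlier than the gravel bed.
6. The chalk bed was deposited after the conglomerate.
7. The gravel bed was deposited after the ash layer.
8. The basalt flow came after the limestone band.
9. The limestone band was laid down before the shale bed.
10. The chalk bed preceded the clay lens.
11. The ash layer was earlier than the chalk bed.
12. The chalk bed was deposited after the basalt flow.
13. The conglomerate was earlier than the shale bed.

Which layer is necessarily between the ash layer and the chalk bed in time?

Tracing the constraints gives the ash layer → the basalt flow → the chalk bed, so the basalt flow sits after the ash layer and before the chalk bed.
No other layer is forced both after the ash layer and before the chalk bed.

the basalt flow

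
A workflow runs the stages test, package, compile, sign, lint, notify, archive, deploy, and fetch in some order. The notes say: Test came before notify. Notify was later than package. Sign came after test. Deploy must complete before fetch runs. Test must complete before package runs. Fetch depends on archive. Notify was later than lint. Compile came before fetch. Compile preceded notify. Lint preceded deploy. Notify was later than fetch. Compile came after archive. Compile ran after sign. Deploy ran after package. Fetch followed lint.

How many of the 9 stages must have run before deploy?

Directly stated before deploy: lint and package.
Test reaches deploy via test → package → deploy.
No chain forces notify (or any of the others) ahead of deploy.
That's lint, package, and test — 3 in all.

3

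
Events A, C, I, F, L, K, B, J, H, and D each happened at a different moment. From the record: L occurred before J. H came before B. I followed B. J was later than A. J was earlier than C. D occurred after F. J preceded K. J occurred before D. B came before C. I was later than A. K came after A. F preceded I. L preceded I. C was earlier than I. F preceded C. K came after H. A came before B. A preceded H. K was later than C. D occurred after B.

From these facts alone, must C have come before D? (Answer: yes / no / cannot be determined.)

cannot be determined

No chain of stated constraints runs from C to D, and none runs from D to C either.
So the relative order of C and D is not fixed by the given facts.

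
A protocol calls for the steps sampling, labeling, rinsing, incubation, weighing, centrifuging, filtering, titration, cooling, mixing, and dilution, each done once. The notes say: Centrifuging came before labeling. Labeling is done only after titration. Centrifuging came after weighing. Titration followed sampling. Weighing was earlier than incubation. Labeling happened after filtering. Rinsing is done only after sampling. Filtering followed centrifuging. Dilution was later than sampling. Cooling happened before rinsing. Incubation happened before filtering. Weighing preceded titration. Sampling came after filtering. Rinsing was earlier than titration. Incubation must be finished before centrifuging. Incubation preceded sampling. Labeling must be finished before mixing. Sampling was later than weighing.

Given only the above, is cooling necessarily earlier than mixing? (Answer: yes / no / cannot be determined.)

yes

Chain the constraints: cooling → rinsing → titration → labeling → mixing. Each link is directly stated, so cooling comes before mixing.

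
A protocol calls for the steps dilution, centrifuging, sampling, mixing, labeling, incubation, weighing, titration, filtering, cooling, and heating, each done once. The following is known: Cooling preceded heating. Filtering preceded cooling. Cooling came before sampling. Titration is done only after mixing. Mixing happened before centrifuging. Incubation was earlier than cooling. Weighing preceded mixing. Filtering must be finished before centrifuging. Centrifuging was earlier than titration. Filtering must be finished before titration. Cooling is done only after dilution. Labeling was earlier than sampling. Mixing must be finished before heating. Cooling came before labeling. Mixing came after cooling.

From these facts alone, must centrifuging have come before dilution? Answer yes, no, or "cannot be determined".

Tracing the constraints gives dilution → cooling → mixing → centrifuging, so dilution must come before centrifuging.
That means centrifuging cannot be before dilution.

no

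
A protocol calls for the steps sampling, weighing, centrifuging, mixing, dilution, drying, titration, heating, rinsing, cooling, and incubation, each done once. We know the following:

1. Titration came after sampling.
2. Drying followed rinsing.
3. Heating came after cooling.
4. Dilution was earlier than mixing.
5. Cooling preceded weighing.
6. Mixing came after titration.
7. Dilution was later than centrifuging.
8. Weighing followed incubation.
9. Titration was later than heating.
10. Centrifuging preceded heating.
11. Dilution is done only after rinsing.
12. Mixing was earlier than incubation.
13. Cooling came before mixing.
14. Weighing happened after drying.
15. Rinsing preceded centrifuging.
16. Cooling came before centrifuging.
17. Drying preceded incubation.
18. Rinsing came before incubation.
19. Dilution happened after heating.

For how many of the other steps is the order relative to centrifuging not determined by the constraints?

2

Forced before centrifuging: cooling and rinsing; forced after centrifuging: dilution, heating, incubation, mixing, titration, and weighing.
That leaves drying and sampling with no forced order relative to centrifuging — 2.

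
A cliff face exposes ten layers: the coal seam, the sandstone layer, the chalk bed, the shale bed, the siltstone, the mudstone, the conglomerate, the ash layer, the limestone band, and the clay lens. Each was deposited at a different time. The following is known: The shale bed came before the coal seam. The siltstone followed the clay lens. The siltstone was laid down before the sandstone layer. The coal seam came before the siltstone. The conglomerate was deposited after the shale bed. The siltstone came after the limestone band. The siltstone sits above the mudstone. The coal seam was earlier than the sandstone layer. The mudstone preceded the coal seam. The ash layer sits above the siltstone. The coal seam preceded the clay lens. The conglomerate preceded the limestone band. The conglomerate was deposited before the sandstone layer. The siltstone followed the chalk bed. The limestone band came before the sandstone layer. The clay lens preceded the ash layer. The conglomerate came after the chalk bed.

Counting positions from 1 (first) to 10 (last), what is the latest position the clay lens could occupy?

The clay lens must come before the ash layer, the sandstone layer, and the siltstone — 3 layers forced after it.
Everything else can be placed before the clay lens in some valid order, so the clay lens can sit as late as position 10 − 3 = 7.

7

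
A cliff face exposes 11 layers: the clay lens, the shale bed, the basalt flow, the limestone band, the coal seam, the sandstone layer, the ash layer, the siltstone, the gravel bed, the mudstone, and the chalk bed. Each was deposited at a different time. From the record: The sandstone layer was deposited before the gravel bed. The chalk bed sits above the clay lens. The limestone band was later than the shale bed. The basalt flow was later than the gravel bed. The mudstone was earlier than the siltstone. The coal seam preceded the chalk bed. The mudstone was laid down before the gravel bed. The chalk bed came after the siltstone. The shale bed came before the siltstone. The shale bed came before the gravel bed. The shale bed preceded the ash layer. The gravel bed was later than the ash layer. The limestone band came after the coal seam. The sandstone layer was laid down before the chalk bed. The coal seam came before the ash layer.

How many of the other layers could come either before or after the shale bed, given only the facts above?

4

Forced after the shale bed: the ash layer, the basalt flow, the chalk bed, the gravel bed, the limestone band, and the siltstone.
That leaves the clay lens, the coal seam, the mudstone, and the sandstone layer with no forced order relative to the shale bed — 4.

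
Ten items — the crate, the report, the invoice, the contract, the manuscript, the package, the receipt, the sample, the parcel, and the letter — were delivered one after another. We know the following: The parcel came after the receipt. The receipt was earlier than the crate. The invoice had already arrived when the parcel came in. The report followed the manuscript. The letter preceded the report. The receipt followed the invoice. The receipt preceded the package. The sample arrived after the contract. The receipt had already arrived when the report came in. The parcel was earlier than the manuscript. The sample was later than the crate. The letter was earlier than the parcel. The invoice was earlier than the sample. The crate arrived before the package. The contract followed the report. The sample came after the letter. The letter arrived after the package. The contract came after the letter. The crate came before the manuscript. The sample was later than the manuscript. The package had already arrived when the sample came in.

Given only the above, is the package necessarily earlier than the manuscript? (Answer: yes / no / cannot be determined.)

yes

Chain the constraints: the package → the letter → the parcel → the manuscript. Each link is directly stated, so the package comes before the manuscript.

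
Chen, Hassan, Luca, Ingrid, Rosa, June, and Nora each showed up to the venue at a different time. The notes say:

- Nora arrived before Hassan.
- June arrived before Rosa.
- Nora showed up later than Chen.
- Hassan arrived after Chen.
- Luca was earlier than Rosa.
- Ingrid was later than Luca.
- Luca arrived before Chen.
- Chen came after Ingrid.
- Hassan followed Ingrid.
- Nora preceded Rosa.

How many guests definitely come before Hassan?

4

Directly stated before Hassan: Chen, Ingrid, and Nora.
Luca reaches Hassan via Luca → Chen → Hassan.
No chain forces Rosa (or any of the others) ahead of Hassan.
That's Chen, Ingrid, Luca, and Nora — 4 in all.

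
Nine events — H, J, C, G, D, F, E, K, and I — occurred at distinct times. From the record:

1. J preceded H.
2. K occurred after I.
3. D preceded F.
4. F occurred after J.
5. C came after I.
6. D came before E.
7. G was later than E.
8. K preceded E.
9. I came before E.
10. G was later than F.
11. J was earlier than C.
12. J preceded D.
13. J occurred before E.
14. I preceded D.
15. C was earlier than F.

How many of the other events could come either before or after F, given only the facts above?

3

Forced before F: C, D, I, and J; forced after F: G.
That leaves E, H, and K with no forced order relative to F — 3.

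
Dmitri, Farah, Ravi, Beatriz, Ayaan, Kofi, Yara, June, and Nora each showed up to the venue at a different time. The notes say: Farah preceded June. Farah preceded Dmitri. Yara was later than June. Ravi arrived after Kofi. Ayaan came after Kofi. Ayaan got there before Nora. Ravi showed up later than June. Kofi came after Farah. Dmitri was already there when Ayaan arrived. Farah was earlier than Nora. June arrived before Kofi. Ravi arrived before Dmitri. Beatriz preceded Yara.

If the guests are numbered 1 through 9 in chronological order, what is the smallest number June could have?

2

Farah must come before June — 1 forced predecessor.
Nothing else is forced ahead of June, so their earliest slot is position 1 + 1 = 2.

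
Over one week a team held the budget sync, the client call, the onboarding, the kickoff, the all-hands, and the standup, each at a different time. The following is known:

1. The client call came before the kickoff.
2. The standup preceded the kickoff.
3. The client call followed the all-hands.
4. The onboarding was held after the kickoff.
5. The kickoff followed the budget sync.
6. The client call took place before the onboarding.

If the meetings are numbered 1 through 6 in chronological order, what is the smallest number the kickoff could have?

5

The all-hands, the budget sync, the client call, and the standup must all come before the kickoff — 4 forced predecessors.
Nothing else is forced ahead of the kickoff, so its earliest slot is position 4 + 1 = 5.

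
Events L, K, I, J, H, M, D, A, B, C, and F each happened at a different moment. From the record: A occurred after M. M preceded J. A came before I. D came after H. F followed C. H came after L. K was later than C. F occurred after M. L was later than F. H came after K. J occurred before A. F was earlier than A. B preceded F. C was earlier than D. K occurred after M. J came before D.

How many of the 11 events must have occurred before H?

Directly stated before H: K and L.
B reaches H via B → F → L → H.
C reaches H via C → K → H.
F reaches H via F → L → H.
Likewise M reaches H by chaining the stated constraints.
That's B, C, F, K, L, and M — 6 in all.

6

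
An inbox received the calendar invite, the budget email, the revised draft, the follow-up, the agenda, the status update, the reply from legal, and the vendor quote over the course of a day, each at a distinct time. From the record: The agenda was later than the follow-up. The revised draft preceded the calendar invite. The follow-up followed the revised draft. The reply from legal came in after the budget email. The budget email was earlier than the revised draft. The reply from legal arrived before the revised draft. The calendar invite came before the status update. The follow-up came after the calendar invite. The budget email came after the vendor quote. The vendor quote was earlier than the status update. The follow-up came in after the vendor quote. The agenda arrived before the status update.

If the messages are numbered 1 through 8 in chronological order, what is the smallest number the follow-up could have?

6

The budget email, the calendar invite, the reply from legal, the revised draft, and the vendor quote must all come before the follow-up — 5 forced predecessors.
Nothing else is forced ahead of the follow-up, so its earliest slot is position 5 + 1 = 6.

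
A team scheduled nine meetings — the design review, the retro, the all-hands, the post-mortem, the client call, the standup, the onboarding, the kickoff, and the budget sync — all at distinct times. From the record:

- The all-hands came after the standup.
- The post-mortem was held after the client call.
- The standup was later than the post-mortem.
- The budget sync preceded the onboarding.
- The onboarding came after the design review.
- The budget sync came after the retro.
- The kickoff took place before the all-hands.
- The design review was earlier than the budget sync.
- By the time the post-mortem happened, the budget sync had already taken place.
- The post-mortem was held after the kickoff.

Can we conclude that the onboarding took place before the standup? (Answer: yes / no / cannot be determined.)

No chain of stated constraints runs from the onboarding to the standup, and none runs from the standup to the onboarding either.
So the relative order of the onboarding and the standup is not fixed by the given facts.

cannot be determined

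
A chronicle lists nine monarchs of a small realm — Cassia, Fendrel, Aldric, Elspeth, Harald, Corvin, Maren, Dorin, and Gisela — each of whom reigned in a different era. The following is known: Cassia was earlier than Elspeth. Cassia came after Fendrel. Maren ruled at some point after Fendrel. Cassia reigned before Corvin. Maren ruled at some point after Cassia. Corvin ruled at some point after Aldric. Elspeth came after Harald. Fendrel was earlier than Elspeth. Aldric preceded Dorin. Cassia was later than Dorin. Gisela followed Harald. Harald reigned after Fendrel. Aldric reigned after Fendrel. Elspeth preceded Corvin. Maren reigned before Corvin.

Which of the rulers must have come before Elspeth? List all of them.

Aldric, Cassia, Dorin, Fendrel, Harald

Directly stated before Elspeth: Cassia, Fendrel, and Harald.
Aldric reaches Elspeth via Aldric → Dorin → Cassia → Elspeth.
Dorin reaches Elspeth via Dorin → Cassia → Elspeth.
No chain forces Gisela (or any of the others) ahead of Elspeth.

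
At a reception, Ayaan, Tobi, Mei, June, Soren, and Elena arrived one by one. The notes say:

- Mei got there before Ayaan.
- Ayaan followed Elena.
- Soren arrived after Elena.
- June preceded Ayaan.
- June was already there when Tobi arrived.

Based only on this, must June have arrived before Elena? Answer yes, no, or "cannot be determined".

cannot be determined

No chain of stated constraints runs from June to Elena, and none runs from Elena to June either.
So the relative order of June and Elena is not fixed by the given facts.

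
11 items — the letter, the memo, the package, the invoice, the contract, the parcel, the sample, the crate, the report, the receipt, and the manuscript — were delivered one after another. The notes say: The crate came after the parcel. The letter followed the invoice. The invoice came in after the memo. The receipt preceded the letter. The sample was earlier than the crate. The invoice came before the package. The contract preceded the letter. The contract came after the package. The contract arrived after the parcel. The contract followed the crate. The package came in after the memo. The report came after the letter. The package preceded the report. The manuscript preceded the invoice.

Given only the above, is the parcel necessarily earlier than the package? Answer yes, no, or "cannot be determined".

No chain of stated constraints runs from the parcel to the package, and none runs from the package to the parcel either.
So the relative order of the parcel and the package is not fixed by the given facts.

cannot be determined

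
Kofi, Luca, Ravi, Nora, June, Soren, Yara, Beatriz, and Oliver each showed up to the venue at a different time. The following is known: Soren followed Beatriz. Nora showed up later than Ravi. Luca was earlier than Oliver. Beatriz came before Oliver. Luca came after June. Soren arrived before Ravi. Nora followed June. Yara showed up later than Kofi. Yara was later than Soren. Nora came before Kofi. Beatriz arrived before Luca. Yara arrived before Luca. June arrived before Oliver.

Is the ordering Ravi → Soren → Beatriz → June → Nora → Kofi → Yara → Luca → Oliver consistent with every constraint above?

The constraints require Beatriz before Soren, but in the proposed sequence Soren appears ahead of Beatriz. That one violation is enough.

no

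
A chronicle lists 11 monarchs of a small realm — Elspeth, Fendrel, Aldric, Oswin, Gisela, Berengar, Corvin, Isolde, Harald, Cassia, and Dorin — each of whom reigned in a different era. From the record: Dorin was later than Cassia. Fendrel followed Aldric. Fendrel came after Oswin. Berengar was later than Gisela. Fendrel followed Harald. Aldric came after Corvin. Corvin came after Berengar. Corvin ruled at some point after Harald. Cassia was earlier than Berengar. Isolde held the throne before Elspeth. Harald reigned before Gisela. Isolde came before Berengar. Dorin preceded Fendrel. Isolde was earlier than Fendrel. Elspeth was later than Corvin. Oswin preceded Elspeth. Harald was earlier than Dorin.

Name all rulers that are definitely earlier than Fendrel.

Aldric, Berengar, Cassia, Corvin, Dorin, Gisela, Harald, Isolde, Oswin

Directly stated before Fendrel: Aldric, Dorin, Harald, Isolde, and Oswin.
Berengar reaches Fendrel via Berengar → Corvin → Aldric → Fendrel.
Cassia reaches Fendrel via Cassia → Dorin → Fendrel.
Corvin reaches Fendrel via Corvin → Aldric → Fendrel.
Likewise Gisela reaches Fendrel by chaining the stated constraints.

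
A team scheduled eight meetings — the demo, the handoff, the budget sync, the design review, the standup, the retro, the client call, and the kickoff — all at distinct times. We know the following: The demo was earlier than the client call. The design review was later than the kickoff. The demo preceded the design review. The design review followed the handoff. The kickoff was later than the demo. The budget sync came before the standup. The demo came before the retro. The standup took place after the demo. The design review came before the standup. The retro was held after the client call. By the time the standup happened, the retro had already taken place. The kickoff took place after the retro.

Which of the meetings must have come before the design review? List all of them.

Directly stated before the design review: the demo, the handoff, and the kickoff.
The client call reaches the design review via the client call → the retro → the kickoff → the design review.
The retro reaches the design review via the retro → the kickoff → the design review.
No chain forces the standup (or any of the others) ahead of the design review.

the client call, the demo, the handoff, the kickoff, the retro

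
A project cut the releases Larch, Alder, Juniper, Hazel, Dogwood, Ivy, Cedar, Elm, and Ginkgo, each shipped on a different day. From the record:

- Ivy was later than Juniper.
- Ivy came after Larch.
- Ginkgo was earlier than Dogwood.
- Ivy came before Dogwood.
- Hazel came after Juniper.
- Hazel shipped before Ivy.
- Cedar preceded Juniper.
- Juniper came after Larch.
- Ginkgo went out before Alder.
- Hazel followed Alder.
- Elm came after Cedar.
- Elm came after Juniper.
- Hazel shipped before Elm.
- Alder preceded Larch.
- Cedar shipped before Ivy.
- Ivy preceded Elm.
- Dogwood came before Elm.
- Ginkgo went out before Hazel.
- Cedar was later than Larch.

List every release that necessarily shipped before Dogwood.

Alder, Cedar, Ginkgo, Hazel, Ivy, Juniper, Larch

Directly stated before Dogwood: Ginkgo and Ivy.
Alder reaches Dogwood via Alder → Larch → Ivy → Dogwood.
Cedar reaches Dogwood via Cedar → Ivy → Dogwood.
Hazel reaches Dogwood via Hazel → Ivy → Dogwood.
Likewise Juniper and Larch each reach Dogwood by chaining the stated constraints.
No chain forces Elm ahead of Dogwood.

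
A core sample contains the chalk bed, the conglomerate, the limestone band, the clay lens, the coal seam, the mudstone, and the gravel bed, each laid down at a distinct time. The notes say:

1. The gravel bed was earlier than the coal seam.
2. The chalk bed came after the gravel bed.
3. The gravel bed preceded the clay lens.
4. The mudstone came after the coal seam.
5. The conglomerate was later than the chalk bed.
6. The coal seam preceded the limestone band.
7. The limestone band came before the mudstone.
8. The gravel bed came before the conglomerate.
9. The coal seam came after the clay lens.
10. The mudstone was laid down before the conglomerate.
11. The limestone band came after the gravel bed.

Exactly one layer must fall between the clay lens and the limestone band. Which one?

the coal seam

Tracing the constraints gives the clay lens → the coal seam → the limestone band, so the coal seam sits after the clay lens and before the limestone band.
No other layer is forced both after the clay lens and before the limestone band.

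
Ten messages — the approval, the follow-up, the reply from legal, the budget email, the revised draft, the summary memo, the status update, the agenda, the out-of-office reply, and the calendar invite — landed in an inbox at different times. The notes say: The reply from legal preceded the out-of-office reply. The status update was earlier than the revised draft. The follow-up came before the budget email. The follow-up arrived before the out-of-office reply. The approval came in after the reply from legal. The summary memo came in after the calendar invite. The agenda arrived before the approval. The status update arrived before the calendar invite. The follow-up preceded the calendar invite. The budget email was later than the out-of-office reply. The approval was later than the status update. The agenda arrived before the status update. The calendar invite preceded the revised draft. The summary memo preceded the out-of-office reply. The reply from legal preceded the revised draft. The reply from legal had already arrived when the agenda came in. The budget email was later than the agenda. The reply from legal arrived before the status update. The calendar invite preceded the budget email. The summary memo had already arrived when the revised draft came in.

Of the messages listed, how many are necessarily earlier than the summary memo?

Directly stated before the summary memo: the calendar invite.
The agenda reaches the summary memo via the agenda → the status update → the calendar invite → the summary memo.
The follow-up reaches the summary memo via the follow-up → the calendar invite → the summary memo.
The reply from legal reaches the summary memo via the reply from legal → the status update → the calendar invite → the summary memo.
Likewise the status update reaches the summary memo by chaining the stated constraints.
No chain forces the out-of-office reply (or any of the others) ahead of the summary memo.
That's the agenda, the calendar invite, the follow-up, the reply from legal, and the status update — 5 in all.

5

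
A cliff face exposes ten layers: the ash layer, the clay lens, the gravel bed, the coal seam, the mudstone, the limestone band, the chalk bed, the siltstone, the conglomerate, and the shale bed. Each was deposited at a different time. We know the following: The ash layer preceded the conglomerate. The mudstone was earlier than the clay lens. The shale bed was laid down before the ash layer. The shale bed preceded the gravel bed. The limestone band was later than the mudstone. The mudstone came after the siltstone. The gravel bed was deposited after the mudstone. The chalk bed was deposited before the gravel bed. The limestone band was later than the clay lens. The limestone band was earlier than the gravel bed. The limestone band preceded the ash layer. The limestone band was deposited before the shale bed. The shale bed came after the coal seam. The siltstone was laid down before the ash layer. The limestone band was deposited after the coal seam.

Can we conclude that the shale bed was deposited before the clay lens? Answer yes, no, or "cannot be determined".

no

Tracing the constraints gives the clay lens → the limestone band → the shale bed, so the clay lens must come before the shale bed.
That means the shale bed cannot be before the clay lens.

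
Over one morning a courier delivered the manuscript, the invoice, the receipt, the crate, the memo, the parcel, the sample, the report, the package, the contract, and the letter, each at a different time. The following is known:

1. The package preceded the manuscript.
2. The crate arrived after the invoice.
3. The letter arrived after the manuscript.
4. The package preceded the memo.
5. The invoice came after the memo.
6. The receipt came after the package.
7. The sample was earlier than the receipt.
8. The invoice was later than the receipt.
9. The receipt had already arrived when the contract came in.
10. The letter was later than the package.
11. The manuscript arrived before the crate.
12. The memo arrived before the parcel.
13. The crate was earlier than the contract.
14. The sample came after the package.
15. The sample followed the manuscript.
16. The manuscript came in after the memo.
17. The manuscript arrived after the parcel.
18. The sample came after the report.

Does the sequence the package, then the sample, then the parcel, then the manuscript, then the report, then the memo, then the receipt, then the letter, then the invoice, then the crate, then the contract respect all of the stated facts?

The constraints require the memo before the manuscript, but in the proposed sequence the manuscript appears ahead of the memo. That one violation is enough.

no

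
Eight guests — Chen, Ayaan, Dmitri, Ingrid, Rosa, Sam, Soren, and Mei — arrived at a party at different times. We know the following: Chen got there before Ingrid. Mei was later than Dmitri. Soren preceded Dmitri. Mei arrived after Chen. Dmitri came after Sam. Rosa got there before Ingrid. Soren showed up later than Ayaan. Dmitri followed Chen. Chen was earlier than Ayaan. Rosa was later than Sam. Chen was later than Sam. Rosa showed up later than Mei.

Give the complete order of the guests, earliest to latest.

Sam, Chen, Ayaan, Soren, Dmitri, Mei, Rosa, Ingrid

The constraints fix every adjacent pair, so only one ordering works:
Sam → Chen → Ayaan → Soren → Dmitri → Mei → Rosa → Ingrid.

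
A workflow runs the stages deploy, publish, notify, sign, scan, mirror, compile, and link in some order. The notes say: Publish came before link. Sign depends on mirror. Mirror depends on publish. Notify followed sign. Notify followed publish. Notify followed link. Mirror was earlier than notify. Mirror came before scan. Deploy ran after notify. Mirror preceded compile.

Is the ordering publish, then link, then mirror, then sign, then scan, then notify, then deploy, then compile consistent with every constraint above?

Check each stated constraint against the proposed order — e.g. publish is ahead of notify; mirror is ahead of compile. Every pair is in the required order; nothing is violated.

yes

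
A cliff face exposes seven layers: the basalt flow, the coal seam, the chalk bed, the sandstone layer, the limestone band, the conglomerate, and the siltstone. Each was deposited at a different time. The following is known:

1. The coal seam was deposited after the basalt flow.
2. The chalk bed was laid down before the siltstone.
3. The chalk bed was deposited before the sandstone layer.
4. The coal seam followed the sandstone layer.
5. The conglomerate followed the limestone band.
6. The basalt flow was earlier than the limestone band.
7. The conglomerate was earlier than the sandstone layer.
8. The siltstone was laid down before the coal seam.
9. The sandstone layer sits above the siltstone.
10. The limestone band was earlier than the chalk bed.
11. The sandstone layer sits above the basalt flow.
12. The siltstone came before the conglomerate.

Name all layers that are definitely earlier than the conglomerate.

Directly stated before the conglomerate: the limestone band and the siltstone.
The basalt flow reaches the conglomerate via the basalt flow → the limestone band → the conglomerate.
The chalk bed reaches the conglomerate via the chalk bed → the siltstone → the conglomerate.

the basalt flow, the chalk bed, the limestone band, the siltstone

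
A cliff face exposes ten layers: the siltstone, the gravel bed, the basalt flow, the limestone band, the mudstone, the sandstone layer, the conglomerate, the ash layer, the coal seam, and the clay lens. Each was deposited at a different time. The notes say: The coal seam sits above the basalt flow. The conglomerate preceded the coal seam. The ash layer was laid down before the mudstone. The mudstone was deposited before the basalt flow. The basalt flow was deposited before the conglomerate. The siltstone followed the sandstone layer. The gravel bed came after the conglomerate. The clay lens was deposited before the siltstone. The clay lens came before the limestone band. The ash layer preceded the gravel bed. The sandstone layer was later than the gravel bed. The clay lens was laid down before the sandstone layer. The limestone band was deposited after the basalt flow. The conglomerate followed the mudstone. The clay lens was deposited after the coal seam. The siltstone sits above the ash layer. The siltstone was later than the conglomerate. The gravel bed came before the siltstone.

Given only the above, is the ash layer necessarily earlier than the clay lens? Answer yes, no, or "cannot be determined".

Chain the constraints: the ash layer → the mudstone → the basalt flow → the coal seam → the clay lens. Each link is directly stated, so the ash layer comes before the clay lens.

yes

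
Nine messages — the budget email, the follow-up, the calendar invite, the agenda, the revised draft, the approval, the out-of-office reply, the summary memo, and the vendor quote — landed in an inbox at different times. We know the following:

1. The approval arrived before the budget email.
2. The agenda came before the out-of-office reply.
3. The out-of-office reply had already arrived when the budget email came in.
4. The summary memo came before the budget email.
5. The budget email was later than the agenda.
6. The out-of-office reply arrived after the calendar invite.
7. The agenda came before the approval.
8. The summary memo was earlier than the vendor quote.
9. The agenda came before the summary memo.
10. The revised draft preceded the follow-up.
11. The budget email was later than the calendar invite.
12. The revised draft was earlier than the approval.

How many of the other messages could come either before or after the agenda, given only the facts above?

3

Forced after the agenda: the approval, the budget email, the out-of-office reply, the summary memo, and the vendor quote.
That leaves the calendar invite, the follow-up, and the revised draft with no forced order relative to the agenda — 3.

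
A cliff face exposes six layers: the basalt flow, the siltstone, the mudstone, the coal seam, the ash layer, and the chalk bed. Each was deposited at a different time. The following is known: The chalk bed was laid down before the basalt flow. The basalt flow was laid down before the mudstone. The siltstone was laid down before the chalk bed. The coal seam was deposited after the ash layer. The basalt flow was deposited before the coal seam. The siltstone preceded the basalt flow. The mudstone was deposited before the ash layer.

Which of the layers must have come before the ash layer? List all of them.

the basalt flow, the chalk bed, the mudstone, the siltstone

Directly stated before the ash layer: the mudstone.
The basalt flow reaches the ash layer via the basalt flow → the mudstone → the ash layer.
The chalk bed reaches the ash layer via the chalk bed → the basalt flow → the mudstone → the ash layer.
The siltstone reaches the ash layer via the siltstone → the basalt flow → the mudstone → the ash layer.
No chain forces the coal seam ahead of the ash layer.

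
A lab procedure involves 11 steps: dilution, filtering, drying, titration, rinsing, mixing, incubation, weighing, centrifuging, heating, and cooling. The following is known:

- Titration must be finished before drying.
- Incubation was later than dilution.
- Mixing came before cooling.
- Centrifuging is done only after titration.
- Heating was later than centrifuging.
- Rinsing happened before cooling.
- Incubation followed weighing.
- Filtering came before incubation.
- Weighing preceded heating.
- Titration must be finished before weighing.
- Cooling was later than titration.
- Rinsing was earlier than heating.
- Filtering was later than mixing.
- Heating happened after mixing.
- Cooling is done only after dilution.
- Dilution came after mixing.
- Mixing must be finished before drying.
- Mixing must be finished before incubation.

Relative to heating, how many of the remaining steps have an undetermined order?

Forced before heating: centrifuging, mixing, rinsing, titration, and weighing.
That leaves cooling, dilution, drying, filtering, and incubation with no forced order relative to heating — 5.

5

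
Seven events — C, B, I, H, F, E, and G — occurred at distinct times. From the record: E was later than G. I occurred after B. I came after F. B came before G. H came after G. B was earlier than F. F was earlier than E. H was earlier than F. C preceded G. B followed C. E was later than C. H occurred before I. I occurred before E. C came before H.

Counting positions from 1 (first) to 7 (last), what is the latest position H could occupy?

4

H must come before E, F, and I — 3 events forced after it.
Everything else can be placed before H in some valid order, so H can sit as late as position 7 − 3 = 4.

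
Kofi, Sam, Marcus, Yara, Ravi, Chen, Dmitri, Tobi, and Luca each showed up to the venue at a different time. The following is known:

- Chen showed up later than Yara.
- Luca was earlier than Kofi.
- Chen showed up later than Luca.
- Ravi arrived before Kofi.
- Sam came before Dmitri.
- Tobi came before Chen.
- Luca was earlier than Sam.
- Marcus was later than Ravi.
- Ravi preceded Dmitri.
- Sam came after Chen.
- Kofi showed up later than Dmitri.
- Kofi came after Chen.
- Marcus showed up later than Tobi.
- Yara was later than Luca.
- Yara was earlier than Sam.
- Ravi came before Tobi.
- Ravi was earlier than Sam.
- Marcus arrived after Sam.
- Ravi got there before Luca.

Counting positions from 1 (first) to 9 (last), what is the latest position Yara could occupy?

4

Yara must come before Chen, Dmitri, Kofi, Marcus, and Sam — 5 guests forced after them.
Everything else can be placed before Yara in some valid order, so Yara can sit as late as position 9 − 5 = 4.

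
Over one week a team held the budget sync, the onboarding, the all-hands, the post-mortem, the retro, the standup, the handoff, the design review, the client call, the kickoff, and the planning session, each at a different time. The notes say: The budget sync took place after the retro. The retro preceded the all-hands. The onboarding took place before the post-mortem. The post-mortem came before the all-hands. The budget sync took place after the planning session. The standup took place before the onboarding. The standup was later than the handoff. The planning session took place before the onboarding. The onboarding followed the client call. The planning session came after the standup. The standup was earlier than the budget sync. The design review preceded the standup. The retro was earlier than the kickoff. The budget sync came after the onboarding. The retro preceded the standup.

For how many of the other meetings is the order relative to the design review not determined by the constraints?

Forced after the design review: the all-hands, the budget sync, the onboarding, the planning session, the post-mortem, and the standup.
That leaves the client call, the handoff, the kickoff, and the retro with no forced order relative to the design review — 4.

4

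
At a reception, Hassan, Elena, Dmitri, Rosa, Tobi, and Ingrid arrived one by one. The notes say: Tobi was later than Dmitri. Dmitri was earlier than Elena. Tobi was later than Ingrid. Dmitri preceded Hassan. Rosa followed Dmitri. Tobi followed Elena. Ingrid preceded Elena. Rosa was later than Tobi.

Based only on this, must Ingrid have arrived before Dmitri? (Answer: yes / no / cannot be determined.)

cannot be determined

No chain of stated constraints runs from Ingrid to Dmitri, and none runs from Dmitri to Ingrid either.
So the relative order of Ingrid and Dmitri is not fixed by the given facts.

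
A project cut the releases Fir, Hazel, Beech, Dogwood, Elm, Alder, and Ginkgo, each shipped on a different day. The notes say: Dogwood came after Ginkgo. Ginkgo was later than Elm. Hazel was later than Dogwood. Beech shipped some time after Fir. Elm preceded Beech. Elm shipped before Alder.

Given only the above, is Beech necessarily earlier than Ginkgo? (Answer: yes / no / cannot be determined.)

cannot be determined

No chain of stated constraints runs from Beech to Ginkgo, and none runs from Ginkgo to Beech either.
So the relative order of Beech and Ginkgo is not fixed by the given facts.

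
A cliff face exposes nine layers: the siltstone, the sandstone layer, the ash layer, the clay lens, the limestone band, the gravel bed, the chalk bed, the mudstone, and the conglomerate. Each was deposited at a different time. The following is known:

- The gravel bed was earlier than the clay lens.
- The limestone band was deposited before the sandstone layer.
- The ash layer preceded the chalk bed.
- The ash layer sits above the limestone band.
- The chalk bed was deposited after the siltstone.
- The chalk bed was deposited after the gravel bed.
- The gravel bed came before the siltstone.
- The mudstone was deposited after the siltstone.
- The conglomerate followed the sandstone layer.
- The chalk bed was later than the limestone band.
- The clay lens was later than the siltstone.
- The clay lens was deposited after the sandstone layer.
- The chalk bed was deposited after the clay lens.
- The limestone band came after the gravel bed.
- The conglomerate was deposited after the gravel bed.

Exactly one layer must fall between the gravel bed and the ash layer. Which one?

Tracing the constraints gives the gravel bed → the limestone band → the ash layer, so the limestone band sits after the gravel bed and before the ash layer.
No other layer is forced both after the gravel bed and before the ash layer.

the limestone band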